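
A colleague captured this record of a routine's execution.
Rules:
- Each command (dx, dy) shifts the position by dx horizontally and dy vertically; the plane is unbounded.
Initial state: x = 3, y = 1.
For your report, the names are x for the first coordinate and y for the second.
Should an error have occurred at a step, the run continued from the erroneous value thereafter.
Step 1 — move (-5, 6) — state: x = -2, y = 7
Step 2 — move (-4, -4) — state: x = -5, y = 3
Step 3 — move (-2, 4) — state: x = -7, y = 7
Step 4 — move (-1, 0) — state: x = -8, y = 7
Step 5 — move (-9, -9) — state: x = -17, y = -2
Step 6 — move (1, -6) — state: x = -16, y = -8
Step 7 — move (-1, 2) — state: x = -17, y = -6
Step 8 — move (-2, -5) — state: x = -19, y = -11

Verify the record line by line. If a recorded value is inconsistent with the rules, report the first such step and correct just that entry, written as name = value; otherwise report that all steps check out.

step 2, x = -6

1. x = 3 + (-5) = -2, y = 1 + (6) = 7 (checks out)
2. x = -2 + (-4) = -6, y = 7 + (-4) = 3 (this is not what the record shows)
The earliest wrong entry is at step 2: it should read x = -6.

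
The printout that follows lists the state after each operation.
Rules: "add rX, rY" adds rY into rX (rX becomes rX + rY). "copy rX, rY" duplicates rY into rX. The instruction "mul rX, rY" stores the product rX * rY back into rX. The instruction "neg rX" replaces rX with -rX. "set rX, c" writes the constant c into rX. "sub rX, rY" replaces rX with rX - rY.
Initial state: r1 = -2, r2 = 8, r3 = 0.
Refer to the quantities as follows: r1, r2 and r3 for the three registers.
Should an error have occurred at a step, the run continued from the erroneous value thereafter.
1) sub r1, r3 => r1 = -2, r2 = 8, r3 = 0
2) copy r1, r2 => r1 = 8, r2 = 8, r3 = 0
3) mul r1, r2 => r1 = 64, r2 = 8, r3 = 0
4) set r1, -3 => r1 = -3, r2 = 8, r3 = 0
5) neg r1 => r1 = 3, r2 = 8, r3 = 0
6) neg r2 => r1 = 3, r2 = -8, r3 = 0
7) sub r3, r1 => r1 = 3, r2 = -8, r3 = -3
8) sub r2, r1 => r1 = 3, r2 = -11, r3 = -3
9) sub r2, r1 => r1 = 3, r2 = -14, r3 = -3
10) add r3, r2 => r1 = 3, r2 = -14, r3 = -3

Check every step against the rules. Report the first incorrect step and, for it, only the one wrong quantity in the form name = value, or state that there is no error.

Recomputing the run from the initial state:
step 1: r1 = -2, r2 = 8, r3 = 0
step 2: r1 = 8, r2 = 8, r3 = 0
step 3: r1 = 64, r2 = 8, r3 = 0
step 4: r1 = -3, r2 = 8, r3 = 0
step 5: r1 = 3, r2 = 8, r3 = 0
step 6: r1 = 3, r2 = -8, r3 = 0
step 7: r1 = 3, r2 = -8, r3 = -3
step 8: r1 = 3, r2 = -11, r3 = -3
step 9: r1 = 3, r2 = -14, r3 = -3
step 10: r1 = 3, r2 = -14, r3 = -17
The first disagreement with the printout is at step 10, where the value should be r3 = -17.

step 10, r3 = -17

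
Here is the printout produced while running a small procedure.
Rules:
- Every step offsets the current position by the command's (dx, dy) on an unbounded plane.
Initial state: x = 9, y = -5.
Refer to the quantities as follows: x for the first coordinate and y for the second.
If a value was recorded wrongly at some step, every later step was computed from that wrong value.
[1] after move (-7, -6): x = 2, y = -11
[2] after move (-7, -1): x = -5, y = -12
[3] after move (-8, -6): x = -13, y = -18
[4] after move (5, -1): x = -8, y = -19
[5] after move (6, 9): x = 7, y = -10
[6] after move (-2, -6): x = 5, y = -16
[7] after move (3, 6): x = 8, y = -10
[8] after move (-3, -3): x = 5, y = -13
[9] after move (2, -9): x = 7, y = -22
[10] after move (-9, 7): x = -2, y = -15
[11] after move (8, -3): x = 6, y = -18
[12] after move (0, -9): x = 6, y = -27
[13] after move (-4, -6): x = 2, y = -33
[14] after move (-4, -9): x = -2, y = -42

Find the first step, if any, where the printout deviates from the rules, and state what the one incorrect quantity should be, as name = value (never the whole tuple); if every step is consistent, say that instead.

step 5, x = -2

step 1: x = 9 + (-7) = 2, y = -5 + (-6) = -11 -> checks out
step 2: x = 2 + (-7) = -5, y = -11 + (-1) = -12 -> agrees with the printout
step 3: x = -5 + (-8) = -13, y = -12 + (-6) = -18 -> exactly as logged
step 4: x = -13 + (5) = -8, y = -18 + (-1) = -19 -> confirmed correct
step 5: x = -8 + (6) = -2, y = -19 + (9) = -10 -> the printout has a different value
Conclusion: step 5 carries the first error; the entry should be x = -2.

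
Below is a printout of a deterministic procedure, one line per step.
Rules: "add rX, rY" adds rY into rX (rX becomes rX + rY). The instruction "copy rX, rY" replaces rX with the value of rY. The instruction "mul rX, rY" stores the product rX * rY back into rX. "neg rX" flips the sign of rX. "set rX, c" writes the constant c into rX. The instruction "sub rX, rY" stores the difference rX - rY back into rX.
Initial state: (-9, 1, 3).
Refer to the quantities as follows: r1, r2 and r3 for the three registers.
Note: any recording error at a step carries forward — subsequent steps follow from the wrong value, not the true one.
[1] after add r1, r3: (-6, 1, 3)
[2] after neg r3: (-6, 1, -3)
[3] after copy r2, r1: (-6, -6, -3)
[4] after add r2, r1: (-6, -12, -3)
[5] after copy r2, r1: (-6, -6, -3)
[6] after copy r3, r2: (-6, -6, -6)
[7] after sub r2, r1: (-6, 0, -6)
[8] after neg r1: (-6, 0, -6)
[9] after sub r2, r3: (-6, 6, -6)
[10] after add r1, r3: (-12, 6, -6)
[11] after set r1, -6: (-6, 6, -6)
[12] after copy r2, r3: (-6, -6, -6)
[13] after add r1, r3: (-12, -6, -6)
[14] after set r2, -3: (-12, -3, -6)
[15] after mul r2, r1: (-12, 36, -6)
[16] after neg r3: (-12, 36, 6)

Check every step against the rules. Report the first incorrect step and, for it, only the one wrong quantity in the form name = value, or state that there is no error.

step 1: r1 = -9 + 3 = -6 -> checks out
step 2: r3 = -(3) = -3 -> exactly as logged
step 3: r2 = -6 -> confirmed correct
step 4: r2 = -6 + -6 = -12 -> verified
step 5: r2 = -6 -> same as recorded
step 6: r3 = -6 -> agrees with the printout
step 7: r2 = -6 - -6 = 0 -> matches
step 8: r1 = -(-6) = 6 -> the printout has a different value
The audit stops at step 8: the recorded entry is wrong and should be r1 = 6.

step 8, r1 = 6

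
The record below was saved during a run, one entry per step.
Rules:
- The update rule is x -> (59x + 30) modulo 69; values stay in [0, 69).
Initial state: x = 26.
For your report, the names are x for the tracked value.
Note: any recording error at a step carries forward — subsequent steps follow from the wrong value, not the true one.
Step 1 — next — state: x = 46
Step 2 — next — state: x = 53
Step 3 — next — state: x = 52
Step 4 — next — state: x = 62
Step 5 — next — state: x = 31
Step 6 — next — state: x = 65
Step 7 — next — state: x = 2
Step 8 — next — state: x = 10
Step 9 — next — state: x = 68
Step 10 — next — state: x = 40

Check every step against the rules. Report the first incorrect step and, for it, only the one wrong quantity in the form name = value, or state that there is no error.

Recomputing the run from the initial state:
step 1: x = 46
step 2: x = 53
step 3: x = 52
step 4: x = 62
step 5: x = 31
step 6: x = 65
step 7: x = 1
step 8: x = 20
step 9: x = 37
step 10: x = 5
The first disagreement with the record is at step 7, where the value should be x = 1.

step 7, x = 1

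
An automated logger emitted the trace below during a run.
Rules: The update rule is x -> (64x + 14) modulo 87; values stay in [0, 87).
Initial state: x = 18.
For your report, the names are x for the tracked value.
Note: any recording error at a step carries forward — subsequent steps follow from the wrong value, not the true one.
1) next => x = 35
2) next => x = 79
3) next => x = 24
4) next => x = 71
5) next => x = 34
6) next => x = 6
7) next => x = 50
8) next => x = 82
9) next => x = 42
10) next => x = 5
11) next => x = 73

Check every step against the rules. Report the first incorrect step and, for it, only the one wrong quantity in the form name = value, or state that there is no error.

Recomputing the run from the initial state:
step 1: x = 35
step 2: x = 79
step 3: x = 24
step 4: x = 71
step 5: x = 34
step 6: x = 15
step 7: x = 17
step 8: x = 58
step 9: x = 72
step 10: x = 11
step 11: x = 22
The first disagreement with the trace is at step 6, where the value should be x = 15.

step 6, x = 15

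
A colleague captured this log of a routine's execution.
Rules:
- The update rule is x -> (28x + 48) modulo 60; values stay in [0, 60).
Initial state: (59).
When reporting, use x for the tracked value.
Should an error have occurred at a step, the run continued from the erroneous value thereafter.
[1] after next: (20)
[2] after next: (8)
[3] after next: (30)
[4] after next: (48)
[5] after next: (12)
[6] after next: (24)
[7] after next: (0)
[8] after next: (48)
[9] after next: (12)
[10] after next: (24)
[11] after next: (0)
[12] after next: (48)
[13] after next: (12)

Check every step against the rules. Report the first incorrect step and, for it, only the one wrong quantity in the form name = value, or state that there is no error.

Step 1: x = (28*59 + 48) mod 60 = 20 — consistent with the log.
Step 2: x = (28*20 + 48) mod 60 = 8 — confirmed correct.
Step 3: x = (28*8 + 48) mod 60 = 32 — the log disagrees here.
First deviation found at step 3; the corrected entry is x = 32.

step 3, x = 32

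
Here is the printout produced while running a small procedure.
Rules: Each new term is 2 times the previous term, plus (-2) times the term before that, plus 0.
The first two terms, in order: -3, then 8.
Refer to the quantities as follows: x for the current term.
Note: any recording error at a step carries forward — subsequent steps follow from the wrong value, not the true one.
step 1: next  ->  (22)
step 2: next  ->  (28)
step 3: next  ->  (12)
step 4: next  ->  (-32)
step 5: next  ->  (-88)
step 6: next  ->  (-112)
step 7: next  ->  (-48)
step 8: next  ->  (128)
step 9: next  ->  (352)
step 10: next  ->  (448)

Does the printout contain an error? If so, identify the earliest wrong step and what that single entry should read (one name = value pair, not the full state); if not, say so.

no error

step 1: x = 2*(8) + (-2)*(-3) + (0) = 22 -> matches
step 2: x = 2*(22) + (-2)*(8) + (0) = 28 -> matches
step 3: x = 2*(28) + (-2)*(22) + (0) = 12 -> same as recorded
step 4: x = 2*(12) + (-2)*(28) + (0) = -32 -> matches
step 5: x = 2*(-32) + (-2)*(12) + (0) = -88 -> confirmed correct
step 6: x = 2*(-88) + (-2)*(-32) + (0) = -112 -> exactly as logged
step 7: x = 2*(-112) + (-2)*(-88) + (0) = -48 -> no discrepancy
step 8: x = 2*(-48) + (-2)*(-112) + (0) = 128 -> no discrepancy
step 9: x = 2*(128) + (-2)*(-48) + (0) = 352 -> same as recorded
step 10: x = 2*(352) + (-2)*(128) + (0) = 448 -> exactly as logged
Each recorded entry agrees with the recomputation.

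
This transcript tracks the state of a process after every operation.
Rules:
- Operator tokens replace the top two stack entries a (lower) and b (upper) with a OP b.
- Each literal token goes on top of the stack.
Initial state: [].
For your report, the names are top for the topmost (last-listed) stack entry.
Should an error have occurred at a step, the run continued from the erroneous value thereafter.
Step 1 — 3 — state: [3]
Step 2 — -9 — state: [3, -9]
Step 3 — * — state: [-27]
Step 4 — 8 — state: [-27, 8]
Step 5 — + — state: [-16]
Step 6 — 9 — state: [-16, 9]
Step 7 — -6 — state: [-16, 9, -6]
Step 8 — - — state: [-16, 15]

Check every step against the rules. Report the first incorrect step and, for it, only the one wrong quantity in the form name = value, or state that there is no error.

Recomputing the run from the initial state:
step 1: [3]
step 2: [3, -9]
step 3: [-27]
step 4: [-27, 8]
step 5: [-19]
step 6: [-19, 9]
step 7: [-19, 9, -6]
step 8: [-19, 15]
The first disagreement with the transcript is at step 5, where the value should be top = -19.

step 5, top = -19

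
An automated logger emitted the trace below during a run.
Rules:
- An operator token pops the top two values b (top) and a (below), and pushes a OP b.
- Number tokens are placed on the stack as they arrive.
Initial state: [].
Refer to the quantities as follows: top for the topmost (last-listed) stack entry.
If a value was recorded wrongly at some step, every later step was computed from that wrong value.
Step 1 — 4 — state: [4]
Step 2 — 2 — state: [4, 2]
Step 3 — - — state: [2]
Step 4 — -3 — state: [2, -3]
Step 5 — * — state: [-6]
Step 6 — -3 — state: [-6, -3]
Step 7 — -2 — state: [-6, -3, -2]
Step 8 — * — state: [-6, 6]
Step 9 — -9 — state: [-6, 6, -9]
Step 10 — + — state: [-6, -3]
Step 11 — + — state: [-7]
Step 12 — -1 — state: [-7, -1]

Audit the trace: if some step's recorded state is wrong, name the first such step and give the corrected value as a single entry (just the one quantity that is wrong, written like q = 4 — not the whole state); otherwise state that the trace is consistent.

1. push 4: top = 4 (confirmed correct)
2. push 2: top = 2 (verified)
3. 4 - 2 = 2 (exactly as logged)
4. push -3: top = -3 (no discrepancy)
5. 2 * -3 = -6 (no discrepancy)
6. push -3: top = -3 (matches)
7. push -2: top = -2 (in agreement)
8. -3 * -2 = 6 (in agreement)
9. push -9: top = -9 (in agreement)
10. 6 + -9 = -3 (exactly as logged)
11. -6 + -3 = -9 (the entry is off here)
That makes step 11 the first incorrect line — top = -9 is what it should show.

step 11, top = -9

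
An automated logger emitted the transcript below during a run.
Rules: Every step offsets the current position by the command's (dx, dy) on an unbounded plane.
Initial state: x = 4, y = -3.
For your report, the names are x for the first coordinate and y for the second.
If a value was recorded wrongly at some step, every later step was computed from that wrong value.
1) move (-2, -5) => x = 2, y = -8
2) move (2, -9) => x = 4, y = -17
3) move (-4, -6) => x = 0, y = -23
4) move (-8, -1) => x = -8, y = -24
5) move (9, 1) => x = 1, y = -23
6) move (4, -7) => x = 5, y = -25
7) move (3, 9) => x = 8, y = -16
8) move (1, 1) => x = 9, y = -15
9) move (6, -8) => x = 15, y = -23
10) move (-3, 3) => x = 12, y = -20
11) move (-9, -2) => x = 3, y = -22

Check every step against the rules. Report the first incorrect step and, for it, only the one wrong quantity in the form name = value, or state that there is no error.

Recomputing the run from the initial state:
step 1: x = 2, y = -8
step 2: x = 4, y = -17
step 3: x = 0, y = -23
step 4: x = -8, y = -24
step 5: x = 1, y = -23
step 6: x = 5, y = -30
step 7: x = 8, y = -21
step 8: x = 9, y = -20
step 9: x = 15, y = -28
step 10: x = 12, y = -25
step 11: x = 3, y = -27
The first disagreement with the transcript is at step 6, where the value should be y = -30.

step 6, y = -30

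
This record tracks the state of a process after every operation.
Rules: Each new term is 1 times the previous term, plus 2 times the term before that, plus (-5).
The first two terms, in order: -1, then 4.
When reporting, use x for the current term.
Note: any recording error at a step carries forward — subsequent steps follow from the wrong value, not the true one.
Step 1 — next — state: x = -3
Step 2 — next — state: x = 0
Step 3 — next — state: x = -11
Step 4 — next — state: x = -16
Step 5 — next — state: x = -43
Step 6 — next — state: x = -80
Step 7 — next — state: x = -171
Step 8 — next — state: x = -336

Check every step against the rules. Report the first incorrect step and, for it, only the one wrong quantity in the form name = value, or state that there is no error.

Recomputing the run from the initial state:
step 1: x = -3
step 2: x = 0
step 3: x = -11
step 4: x = -16
step 5: x = -43
step 6: x = -80
step 7: x = -171
step 8: x = -336
This matches the record at every step.

no error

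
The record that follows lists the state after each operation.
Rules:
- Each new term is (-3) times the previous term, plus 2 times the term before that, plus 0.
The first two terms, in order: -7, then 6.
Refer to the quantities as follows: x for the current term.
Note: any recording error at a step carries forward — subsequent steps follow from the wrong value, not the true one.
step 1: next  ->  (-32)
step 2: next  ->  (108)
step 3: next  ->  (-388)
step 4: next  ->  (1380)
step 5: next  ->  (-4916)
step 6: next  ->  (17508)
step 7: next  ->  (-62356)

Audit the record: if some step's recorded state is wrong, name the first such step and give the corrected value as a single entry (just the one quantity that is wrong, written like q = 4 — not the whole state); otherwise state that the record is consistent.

1. x = -3*(6) + (2)*(-7) + (0) = -32 (same as recorded)
2. x = -3*(-32) + (2)*(6) + (0) = 108 (confirmed correct)
3. x = -3*(108) + (2)*(-32) + (0) = -388 (checks out)
4. x = -3*(-388) + (2)*(108) + (0) = 1380 (same as recorded)
5. x = -3*(1380) + (2)*(-388) + (0) = -4916 (matches)
6. x = -3*(-4916) + (2)*(1380) + (0) = 17508 (agrees with the record)
7. x = -3*(17508) + (2)*(-4916) + (0) = -62356 (consistent with the record)
All steps check out; nothing to correct.

no error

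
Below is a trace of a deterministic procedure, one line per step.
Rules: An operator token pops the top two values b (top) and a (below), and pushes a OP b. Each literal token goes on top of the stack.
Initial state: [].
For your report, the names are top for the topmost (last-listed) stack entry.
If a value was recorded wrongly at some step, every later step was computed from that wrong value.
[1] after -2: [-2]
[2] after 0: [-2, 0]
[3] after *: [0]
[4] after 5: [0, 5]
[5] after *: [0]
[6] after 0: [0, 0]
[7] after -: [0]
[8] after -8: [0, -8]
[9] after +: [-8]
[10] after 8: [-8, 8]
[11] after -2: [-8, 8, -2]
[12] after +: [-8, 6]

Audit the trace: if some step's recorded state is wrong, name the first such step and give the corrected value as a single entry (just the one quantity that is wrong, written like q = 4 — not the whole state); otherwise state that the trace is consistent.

no error

step 1: push -2: top = -2 -> consistent with the trace
step 2: push 0: top = 0 -> exactly as logged
step 3: -2 * 0 = 0 -> agrees with the trace
step 4: push 5: top = 5 -> checks out
step 5: 0 * 5 = 0 -> exactly as logged
step 6: push 0: top = 0 -> no discrepancy
step 7: 0 - 0 = 0 -> checks out
step 8: push -8: top = -8 -> same as recorded
step 9: 0 + -8 = -8 -> matches
step 10: push 8: top = 8 -> agrees with the trace
step 11: push -2: top = -2 -> consistent with the trace
step 12: 8 + -2 = 6 -> agrees with the trace
No step deviates from the rules.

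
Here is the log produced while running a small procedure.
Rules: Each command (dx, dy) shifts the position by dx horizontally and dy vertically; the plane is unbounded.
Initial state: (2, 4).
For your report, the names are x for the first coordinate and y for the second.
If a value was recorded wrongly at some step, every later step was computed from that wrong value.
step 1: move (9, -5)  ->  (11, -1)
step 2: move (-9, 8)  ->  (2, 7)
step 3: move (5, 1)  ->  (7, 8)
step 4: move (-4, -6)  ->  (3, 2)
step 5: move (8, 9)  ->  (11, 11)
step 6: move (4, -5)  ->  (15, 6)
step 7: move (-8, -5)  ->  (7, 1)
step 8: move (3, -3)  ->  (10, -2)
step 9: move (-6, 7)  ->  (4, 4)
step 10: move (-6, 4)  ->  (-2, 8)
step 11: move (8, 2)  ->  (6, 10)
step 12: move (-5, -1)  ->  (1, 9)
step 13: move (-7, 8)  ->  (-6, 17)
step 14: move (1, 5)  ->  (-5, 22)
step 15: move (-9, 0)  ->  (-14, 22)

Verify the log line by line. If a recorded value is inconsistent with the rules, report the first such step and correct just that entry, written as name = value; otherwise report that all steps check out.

Recomputing the run from the initial state:
step 1: x = 11, y = -1
step 2: x = 2, y = 7
step 3: x = 7, y = 8
step 4: x = 3, y = 2
step 5: x = 11, y = 11
step 6: x = 15, y = 6
step 7: x = 7, y = 1
step 8: x = 10, y = -2
step 9: x = 4, y = 5
step 10: x = -2, y = 9
step 11: x = 6, y = 11
step 12: x = 1, y = 10
step 13: x = -6, y = 18
step 14: x = -5, y = 23
step 15: x = -14, y = 23
The first disagreement with the log is at step 9, where the value should be y = 5.

step 9, y = 5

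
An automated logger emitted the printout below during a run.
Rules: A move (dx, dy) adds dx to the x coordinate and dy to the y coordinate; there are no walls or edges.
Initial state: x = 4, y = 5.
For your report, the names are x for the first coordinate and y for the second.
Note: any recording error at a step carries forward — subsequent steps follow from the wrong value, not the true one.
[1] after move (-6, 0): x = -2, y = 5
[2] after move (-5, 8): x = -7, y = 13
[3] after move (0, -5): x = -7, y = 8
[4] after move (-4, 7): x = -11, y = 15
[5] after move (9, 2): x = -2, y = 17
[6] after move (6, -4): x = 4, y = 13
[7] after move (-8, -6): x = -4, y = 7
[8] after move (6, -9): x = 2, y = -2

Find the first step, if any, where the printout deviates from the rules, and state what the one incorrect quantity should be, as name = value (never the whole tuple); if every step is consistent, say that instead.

step 1: x = 4 + (-6) = -2, y = 5 + (0) = 5 -> in agreement
step 2: x = -2 + (-5) = -7, y = 5 + (8) = 13 -> verified
step 3: x = -7 + (0) = -7, y = 13 + (-5) = 8 -> matches
step 4: x = -7 + (-4) = -11, y = 8 + (7) = 15 -> agrees with the printout
step 5: x = -11 + (9) = -2, y = 15 + (2) = 17 -> no discrepancy
step 6: x = -2 + (6) = 4, y = 17 + (-4) = 13 -> confirmed correct
step 7: x = 4 + (-8) = -4, y = 13 + (-6) = 7 -> same as recorded
step 8: x = -4 + (6) = 2, y = 7 + (-9) = -2 -> verified
All steps check out; nothing to correct.

no error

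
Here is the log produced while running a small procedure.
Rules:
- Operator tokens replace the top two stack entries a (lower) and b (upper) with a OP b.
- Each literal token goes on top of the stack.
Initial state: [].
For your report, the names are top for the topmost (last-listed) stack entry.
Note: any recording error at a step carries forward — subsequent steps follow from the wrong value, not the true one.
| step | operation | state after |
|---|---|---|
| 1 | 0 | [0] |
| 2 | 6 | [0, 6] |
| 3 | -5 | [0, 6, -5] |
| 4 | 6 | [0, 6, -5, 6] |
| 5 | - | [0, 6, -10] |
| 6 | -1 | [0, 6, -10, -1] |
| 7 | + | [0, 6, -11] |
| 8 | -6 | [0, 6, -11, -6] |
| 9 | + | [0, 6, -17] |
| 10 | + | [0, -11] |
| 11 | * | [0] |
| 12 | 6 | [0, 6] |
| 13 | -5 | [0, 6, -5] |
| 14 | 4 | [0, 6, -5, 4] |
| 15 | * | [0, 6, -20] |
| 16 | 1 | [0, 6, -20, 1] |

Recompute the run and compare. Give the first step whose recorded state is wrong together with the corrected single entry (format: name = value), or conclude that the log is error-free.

step 5, top = -11

Recomputing the run from the initial state:
step 1: [0]
step 2: [0, 6]
step 3: [0, 6, -5]
step 4: [0, 6, -5, 6]
step 5: [0, 6, -11]
step 6: [0, 6, -11, -1]
step 7: [0, 6, -12]
step 8: [0, 6, -12, -6]
step 9: [0, 6, -18]
step 10: [0, -12]
step 11: [0]
step 12: [0, 6]
step 13: [0, 6, -5]
step 14: [0, 6, -5, 4]
step 15: [0, 6, -20]
step 16: [0, 6, -20, 1]
The first disagreement with the log is at step 5, where the value should be top = -11.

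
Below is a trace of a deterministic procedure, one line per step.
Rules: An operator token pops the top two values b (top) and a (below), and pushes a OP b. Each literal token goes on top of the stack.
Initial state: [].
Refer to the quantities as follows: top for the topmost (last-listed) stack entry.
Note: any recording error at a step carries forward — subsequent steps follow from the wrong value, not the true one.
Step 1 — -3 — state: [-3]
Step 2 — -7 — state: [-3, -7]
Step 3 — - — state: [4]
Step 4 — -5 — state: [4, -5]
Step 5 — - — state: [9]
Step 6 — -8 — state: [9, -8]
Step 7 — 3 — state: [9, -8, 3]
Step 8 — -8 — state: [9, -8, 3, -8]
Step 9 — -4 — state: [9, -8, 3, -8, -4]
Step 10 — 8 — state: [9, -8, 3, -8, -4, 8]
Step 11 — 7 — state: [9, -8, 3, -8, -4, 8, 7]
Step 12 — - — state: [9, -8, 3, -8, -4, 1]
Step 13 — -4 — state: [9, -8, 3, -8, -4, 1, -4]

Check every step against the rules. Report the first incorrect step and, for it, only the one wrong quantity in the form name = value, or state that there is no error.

Recomputing the run from the initial state:
step 1: [-3]
step 2: [-3, -7]
step 3: [4]
step 4: [4, -5]
step 5: [9]
step 6: [9, -8]
step 7: [9, -8, 3]
step 8: [9, -8, 3, -8]
step 9: [9, -8, 3, -8, -4]
step 10: [9, -8, 3, -8, -4, 8]
step 11: [9, -8, 3, -8, -4, 8, 7]
step 12: [9, -8, 3, -8, -4, 1]
step 13: [9, -8, 3, -8, -4, 1, -4]
This matches the trace at every step.

no error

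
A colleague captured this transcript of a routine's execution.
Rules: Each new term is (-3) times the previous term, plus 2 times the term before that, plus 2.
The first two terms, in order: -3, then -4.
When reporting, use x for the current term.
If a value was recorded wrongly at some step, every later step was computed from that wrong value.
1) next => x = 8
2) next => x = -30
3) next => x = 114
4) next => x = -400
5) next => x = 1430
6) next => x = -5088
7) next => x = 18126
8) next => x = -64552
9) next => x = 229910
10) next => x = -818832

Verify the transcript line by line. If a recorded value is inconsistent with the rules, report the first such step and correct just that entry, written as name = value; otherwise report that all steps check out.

step 3, x = 108

Step 1: x = -3*(-4) + (2)*(-3) + (2) = 8 — in agreement.
Step 2: x = -3*(8) + (2)*(-4) + (2) = -30 — no discrepancy.
Step 3: x = -3*(-30) + (2)*(8) + (2) = 108 — the recorded entry deviates here.
First incorrect step: 3; the correct value is x = 108.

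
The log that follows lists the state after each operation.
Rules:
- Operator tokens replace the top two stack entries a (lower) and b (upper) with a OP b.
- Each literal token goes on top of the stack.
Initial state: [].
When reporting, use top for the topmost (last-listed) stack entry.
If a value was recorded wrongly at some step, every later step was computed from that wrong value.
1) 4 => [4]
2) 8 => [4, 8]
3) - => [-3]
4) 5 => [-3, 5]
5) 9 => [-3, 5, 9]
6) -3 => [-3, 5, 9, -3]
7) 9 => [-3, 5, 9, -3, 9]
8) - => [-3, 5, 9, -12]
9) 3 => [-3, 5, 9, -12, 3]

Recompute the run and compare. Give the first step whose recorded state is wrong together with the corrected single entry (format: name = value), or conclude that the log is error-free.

1. push 4: top = 4 (confirmed correct)
2. push 8: top = 8 (no discrepancy)
3. 4 - 8 = -4 (first mismatch against the log)
The audit stops at step 3: the recorded entry is wrong and should be top = -4.

step 3, top = -4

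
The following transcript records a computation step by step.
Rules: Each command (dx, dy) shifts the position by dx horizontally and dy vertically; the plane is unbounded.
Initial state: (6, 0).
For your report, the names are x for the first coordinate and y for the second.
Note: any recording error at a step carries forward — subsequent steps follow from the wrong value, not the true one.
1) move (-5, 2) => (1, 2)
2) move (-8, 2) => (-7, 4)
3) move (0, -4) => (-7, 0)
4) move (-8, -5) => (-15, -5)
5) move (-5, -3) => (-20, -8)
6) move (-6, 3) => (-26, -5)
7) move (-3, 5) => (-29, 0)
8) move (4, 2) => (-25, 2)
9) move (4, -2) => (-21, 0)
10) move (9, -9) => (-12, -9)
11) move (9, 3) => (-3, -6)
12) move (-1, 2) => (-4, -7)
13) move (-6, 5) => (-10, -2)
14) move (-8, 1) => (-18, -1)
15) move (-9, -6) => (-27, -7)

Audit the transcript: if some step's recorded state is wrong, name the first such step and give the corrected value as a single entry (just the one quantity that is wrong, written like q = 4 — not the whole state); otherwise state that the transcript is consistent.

step 12, y = -4

Recomputing the run from the initial state:
step 1: x = 1, y = 2
step 2: x = -7, y = 4
step 3: x = -7, y = 0
step 4: x = -15, y = -5
step 5: x = -20, y = -8
step 6: x = -26, y = -5
step 7: x = -29, y = 0
step 8: x = -25, y = 2
step 9: x = -21, y = 0
step 10: x = -12, y = -9
step 11: x = -3, y = -6
step 12: x = -4, y = -4
step 13: x = -10, y = 1
step 14: x = -18, y = 2
step 15: x = -27, y = -4
The first disagreement with the transcript is at step 12, where the value should be y = -4.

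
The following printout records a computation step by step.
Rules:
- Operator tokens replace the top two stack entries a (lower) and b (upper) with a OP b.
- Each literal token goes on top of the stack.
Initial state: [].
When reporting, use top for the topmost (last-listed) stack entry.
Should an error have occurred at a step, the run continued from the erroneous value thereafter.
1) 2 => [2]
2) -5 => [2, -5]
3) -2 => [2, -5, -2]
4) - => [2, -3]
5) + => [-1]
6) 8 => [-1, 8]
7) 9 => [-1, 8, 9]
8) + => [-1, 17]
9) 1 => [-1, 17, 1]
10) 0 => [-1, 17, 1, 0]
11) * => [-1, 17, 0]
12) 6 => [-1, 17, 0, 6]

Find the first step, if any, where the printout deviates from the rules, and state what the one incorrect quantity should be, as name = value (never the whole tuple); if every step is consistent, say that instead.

no error

Recomputing the run from the initial state:
step 1: [2]
step 2: [2, -5]
step 3: [2, -5, -2]
step 4: [2, -3]
step 5: [-1]
step 6: [-1, 8]
step 7: [-1, 8, 9]
step 8: [-1, 17]
step 9: [-1, 17, 1]
step 10: [-1, 17, 1, 0]
step 11: [-1, 17, 0]
step 12: [-1, 17, 0, 6]
This matches the printout at every step.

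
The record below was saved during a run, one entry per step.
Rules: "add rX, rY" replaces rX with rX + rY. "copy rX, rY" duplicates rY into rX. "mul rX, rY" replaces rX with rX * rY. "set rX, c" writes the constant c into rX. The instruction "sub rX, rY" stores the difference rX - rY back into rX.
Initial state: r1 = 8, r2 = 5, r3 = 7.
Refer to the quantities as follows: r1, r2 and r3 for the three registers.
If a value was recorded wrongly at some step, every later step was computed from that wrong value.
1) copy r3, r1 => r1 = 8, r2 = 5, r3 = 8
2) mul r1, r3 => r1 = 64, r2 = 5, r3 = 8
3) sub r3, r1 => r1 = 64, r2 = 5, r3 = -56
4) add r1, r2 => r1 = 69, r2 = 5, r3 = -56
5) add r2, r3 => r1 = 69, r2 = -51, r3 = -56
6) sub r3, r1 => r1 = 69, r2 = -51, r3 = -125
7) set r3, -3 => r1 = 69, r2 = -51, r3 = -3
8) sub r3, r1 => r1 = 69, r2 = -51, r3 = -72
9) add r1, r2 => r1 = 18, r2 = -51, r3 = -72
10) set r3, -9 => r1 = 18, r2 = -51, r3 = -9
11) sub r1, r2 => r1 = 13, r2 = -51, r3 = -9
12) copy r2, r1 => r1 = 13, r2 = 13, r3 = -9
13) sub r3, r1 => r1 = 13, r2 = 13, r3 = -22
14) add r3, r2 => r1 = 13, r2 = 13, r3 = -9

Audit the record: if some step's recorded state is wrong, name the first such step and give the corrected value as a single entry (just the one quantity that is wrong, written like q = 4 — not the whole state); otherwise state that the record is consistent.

step 11, r1 = 69

step 1: r3 = 8 -> checks out
step 2: r1 = 8 * 8 = 64 -> in agreement
step 3: r3 = 8 - 64 = -56 -> matches
step 4: r1 = 64 + 5 = 69 -> checks out
step 5: r2 = 5 + -56 = -51 -> confirmed correct
step 6: r3 = -56 - 69 = -125 -> confirmed correct
step 7: r3 = -3 -> agrees with the record
step 8: r3 = -3 - 69 = -72 -> agrees with the record
step 9: r1 = 69 + -51 = 18 -> matches
step 10: r3 = -9 -> confirmed correct
step 11: r1 = 18 - -51 = 69 -> the record disagrees here
Step 11 is the first one off; corrected, r1 = 69.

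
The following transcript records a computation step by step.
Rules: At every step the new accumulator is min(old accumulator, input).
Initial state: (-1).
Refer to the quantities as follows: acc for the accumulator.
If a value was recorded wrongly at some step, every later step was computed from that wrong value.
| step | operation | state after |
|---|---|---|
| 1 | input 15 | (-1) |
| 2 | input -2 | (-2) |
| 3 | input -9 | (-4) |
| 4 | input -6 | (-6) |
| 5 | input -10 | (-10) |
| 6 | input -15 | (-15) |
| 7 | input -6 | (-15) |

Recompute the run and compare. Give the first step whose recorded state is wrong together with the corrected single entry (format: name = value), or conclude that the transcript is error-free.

step 3, acc = -9

Recomputing the run from the initial state:
step 1: acc = -1
step 2: acc = -2
step 3: acc = -9
step 4: acc = -9
step 5: acc = -10
step 6: acc = -15
step 7: acc = -15
The first disagreement with the transcript is at step 3, where the value should be acc = -9.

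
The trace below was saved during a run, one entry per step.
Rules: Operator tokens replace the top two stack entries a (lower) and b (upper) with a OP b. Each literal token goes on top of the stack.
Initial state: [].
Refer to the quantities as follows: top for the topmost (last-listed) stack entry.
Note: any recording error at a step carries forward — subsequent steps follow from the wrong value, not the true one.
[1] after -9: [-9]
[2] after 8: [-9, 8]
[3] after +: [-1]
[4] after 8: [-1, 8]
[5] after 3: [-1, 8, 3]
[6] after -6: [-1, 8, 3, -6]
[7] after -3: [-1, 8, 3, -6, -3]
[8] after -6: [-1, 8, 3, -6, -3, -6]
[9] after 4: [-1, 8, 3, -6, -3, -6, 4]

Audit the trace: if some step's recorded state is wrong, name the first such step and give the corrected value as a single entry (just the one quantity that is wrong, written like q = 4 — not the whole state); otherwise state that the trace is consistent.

1. push -9: top = -9 (exactly as logged)
2. push 8: top = 8 (exactly as logged)
3. -9 + 8 = -1 (consistent with the trace)
4. push 8: top = 8 (checks out)
5. push 3: top = 3 (same as recorded)
6. push -6: top = -6 (in agreement)
7. push -3: top = -3 (matches)
8. push -6: top = -6 (matches)
9. push 4: top = 4 (exactly as logged)
The recomputation confirms every line.

no error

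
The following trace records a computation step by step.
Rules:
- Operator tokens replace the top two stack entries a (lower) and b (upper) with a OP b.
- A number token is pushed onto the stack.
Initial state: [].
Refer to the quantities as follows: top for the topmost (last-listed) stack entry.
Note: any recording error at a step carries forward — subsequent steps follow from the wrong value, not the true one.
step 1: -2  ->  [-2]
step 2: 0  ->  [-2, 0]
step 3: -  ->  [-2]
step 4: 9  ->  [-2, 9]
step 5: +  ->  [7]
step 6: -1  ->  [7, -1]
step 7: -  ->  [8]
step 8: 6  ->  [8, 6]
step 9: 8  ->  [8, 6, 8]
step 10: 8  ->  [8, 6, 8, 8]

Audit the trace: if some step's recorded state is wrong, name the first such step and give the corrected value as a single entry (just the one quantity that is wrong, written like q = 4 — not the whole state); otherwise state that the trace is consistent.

no error

Step 1: push -2: top = -2 — agrees with the trace.
Step 2: push 0: top = 0 — no discrepancy.
Step 3: -2 - 0 = -2 — consistent with the trace.
Step 4: push 9: top = 9 — no discrepancy.
Step 5: -2 + 9 = 7 — same as recorded.
Step 6: push -1: top = -1 — exactly as logged.
Step 7: 7 - -1 = 8 — in agreement.
Step 8: push 6: top = 6 — confirmed correct.
Step 9: push 8: top = 8 — consistent with the trace.
Step 10: push 8: top = 8 — checks out.
Every step is consistent.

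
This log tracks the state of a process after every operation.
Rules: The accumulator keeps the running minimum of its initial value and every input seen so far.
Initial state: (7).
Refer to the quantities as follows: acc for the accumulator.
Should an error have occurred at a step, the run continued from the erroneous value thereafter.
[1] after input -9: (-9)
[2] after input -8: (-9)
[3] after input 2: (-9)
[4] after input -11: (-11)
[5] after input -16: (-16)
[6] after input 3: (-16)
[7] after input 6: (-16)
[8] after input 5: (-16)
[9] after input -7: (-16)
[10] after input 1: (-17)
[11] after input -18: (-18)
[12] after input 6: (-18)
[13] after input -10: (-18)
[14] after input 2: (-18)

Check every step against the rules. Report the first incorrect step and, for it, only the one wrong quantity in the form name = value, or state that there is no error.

step 10, acc = -16

Step 1: acc = min(7, -9) = -9 — consistent with the log.
Step 2: acc = min(-9, -8) = -9 — exactly as logged.
Step 3: acc = min(-9, 2) = -9 — confirmed correct.
Step 4: acc = min(-9, -11) = -11 — no discrepancy.
Step 5: acc = min(-11, -16) = -16 — in agreement.
Step 6: acc = min(-16, 3) = -16 — consistent with the log.
Step 7: acc = min(-16, 6) = -16 — verified.
Step 8: acc = min(-16, 5) = -16 — no discrepancy.
Step 9: acc = min(-16, -7) = -16 — exactly as logged.
Step 10: acc = min(-16, 1) = -16 — this is not what the log shows.
Step 10 is the first one off; corrected, acc = -16.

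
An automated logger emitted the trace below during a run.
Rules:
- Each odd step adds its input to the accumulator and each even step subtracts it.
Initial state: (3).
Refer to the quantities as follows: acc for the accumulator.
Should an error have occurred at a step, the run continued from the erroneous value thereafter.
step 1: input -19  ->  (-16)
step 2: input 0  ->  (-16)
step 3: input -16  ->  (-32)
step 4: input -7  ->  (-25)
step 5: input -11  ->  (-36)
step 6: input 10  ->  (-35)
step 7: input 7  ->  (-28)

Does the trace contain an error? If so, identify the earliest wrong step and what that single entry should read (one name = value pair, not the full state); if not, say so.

step 6, acc = -46

Recomputing the run from the initial state:
step 1: acc = -16
step 2: acc = -16
step 3: acc = -32
step 4: acc = -25
step 5: acc = -36
step 6: acc = -46
step 7: acc = -39
The first disagreement with the trace is at step 6, where the value should be acc = -46.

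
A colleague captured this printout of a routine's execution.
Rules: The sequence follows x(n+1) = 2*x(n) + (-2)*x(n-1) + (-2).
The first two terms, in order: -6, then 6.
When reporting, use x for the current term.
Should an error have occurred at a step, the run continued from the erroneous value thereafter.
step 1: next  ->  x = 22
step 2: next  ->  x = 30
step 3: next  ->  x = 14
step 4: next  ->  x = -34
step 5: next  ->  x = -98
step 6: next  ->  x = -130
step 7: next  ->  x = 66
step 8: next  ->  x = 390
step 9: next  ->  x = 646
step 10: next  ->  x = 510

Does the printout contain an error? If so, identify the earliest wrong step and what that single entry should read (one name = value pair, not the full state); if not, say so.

Step 1: x = 2*(6) + (-2)*(-6) + (-2) = 22 — matches.
Step 2: x = 2*(22) + (-2)*(6) + (-2) = 30 — matches.
Step 3: x = 2*(30) + (-2)*(22) + (-2) = 14 — confirmed correct.
Step 4: x = 2*(14) + (-2)*(30) + (-2) = -34 — exactly as logged.
Step 5: x = 2*(-34) + (-2)*(14) + (-2) = -98 — checks out.
Step 6: x = 2*(-98) + (-2)*(-34) + (-2) = -130 — confirmed correct.
Step 7: x = 2*(-130) + (-2)*(-98) + (-2) = -66 — not what was recorded.
The audit stops at step 7: the recorded entry is wrong and should be x = -66.

step 7, x = -66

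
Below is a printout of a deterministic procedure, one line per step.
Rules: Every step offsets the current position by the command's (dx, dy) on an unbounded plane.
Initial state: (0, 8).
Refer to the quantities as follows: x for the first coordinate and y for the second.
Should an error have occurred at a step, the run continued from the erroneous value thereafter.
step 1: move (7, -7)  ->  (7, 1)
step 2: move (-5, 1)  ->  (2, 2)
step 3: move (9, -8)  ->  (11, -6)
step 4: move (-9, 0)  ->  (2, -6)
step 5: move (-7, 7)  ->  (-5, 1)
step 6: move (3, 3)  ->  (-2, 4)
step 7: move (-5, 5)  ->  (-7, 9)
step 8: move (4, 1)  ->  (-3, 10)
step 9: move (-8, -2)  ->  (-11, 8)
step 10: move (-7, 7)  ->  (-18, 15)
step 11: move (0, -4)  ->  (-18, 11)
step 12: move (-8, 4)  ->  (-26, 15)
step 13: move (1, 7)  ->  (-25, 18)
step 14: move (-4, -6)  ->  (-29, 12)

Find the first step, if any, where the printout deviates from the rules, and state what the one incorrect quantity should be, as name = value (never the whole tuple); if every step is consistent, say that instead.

step 13, y = 22

1. x = 0 + (7) = 7, y = 8 + (-7) = 1 (matches)
2. x = 7 + (-5) = 2, y = 1 + (1) = 2 (matches)
3. x = 2 + (9) = 11, y = 2 + (-8) = -6 (no discrepancy)
4. x = 11 + (-9) = 2, y = -6 + (0) = -6 (checks out)
5. x = 2 + (-7) = -5, y = -6 + (7) = 1 (verified)
6. x = -5 + (3) = -2, y = 1 + (3) = 4 (verified)
7. x = -2 + (-5) = -7, y = 4 + (5) = 9 (no discrepancy)
8. x = -7 + (4) = -3, y = 9 + (1) = 10 (in agreement)
9. x = -3 + (-8) = -11, y = 10 + (-2) = 8 (confirmed correct)
10. x = -11 + (-7) = -18, y = 8 + (7) = 15 (matches)
11. x = -18 + (0) = -18, y = 15 + (-4) = 11 (matches)
12. x = -18 + (-8) = -26, y = 11 + (4) = 15 (no discrepancy)
13. x = -26 + (1) = -25, y = 15 + (7) = 22 (the entry is off here)
First incorrect step: 13; the correct value is y = 22.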